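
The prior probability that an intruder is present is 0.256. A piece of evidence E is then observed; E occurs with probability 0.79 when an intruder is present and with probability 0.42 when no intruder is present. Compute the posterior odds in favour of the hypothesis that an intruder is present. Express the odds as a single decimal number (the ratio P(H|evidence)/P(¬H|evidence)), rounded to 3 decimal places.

Prior odds = 0.256/(1−0.256) = 0.34409.
Likelihood ratio for E = 0.79/0.42 = 1.8810.
Posterior odds = prior odds × LR = 0.64721.

Posterior odds ≈ 0.647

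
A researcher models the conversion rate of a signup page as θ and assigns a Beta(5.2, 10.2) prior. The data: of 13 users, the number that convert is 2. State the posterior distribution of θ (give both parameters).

Observing 2 successes and 11 failures updates Beta(5.2, 10.2) by adding the success and failure counts to the two shape parameters: α = 5.2+2 = 7.2, β = 10.2+11 = 21.2.

Posterior: Beta(7.2, 21.2)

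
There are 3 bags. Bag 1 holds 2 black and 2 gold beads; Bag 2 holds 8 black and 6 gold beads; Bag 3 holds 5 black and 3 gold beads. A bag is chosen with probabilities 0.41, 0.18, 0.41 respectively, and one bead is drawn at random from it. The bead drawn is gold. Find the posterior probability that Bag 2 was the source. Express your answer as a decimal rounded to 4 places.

Posterior probability ≈ 0.1770

Tabulate prior·likelihood by source: [1] prior 0.41, lik 0.5, product 0.2050; [2] prior 0.18, lik 0.4286, product 0.07714; [3] prior 0.41, lik 0.375, product 0.1537.
Normalizing constant = 0.43589; the posterior for Bag 2 is its product over the sum, 0.07714/0.43589 = 0.1770.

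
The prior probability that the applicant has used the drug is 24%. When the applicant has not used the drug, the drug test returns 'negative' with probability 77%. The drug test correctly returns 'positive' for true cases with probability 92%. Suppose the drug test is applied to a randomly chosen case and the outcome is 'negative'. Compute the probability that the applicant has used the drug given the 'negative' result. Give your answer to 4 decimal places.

Write H for 'the applicant has used the drug'. Prior odds H:¬H = 0.24/0.76 = 0.31579. For the 'negative' outcome, the likelihood ratio is 0.08/0.77 = 0.10390.
Posterior odds = 0.31579 × 0.10390 = 0.032809, so P(H|E) = 0.032809/(1+0.032809) = 0.0318.

P(H | E) ≈ 0.0318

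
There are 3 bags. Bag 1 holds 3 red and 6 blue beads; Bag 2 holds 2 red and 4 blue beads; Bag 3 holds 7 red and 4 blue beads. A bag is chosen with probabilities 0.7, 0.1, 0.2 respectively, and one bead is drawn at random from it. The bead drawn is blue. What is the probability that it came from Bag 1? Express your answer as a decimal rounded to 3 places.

Posterior probability ≈ 0.770

Tabulate prior·likelihood by source: [1] prior 0.7, lik 0.6667, product 0.4667; [2] prior 0.1, lik 0.6667, product 0.06667; [3] prior 0.2, lik 0.3636, product 0.07273.
Normalizing constant = 0.60606; the posterior for Bag 1 is its product over the sum, 0.4667/0.60606 = 0.770.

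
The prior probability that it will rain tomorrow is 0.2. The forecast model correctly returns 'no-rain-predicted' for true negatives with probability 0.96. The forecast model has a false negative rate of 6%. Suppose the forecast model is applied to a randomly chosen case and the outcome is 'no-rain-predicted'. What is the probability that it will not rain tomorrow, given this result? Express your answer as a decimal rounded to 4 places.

Let H be the event that it will rain tomorrow. P(H) = 0.2, so P(¬H) = 0.8. With E the 'no-rain-predicted' result, P(E|H) = 0.06 and P(E|¬H) = 0.96.
P(E) = 0.06·0.2 + 0.96·0.8 = 0.012000 + 0.76800 = 0.78000.
By Bayes' theorem, P(H|E) = 0.012000 / 0.78000 = 0.0154. Hence P(¬H|E) = 1 − 0.0154 = 0.9846.

P(¬H | E) ≈ 0.9846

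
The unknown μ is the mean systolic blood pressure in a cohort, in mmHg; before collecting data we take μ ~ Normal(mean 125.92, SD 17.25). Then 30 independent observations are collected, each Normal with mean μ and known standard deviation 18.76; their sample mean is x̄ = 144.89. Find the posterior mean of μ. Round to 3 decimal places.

Posterior mean ≈ 144.170

Prior precision 1/τ₀² = 1/17.25² = 0.00336064; data precision n/σ² = 30/18.76² = 0.0852424.
Posterior precision = 0.00336064 + 0.0852424 = 0.0886030.
Posterior mean = (0.00336064·125.92 + 0.0852424·144.89) / 0.0886030 = 144.170.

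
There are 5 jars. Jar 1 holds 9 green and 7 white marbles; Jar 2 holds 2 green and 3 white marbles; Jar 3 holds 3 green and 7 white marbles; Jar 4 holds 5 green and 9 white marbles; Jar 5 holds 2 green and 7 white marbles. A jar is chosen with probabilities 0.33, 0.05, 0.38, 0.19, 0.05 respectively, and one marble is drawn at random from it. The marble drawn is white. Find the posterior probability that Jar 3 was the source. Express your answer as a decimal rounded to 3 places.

Posterior probability ≈ 0.442

Tabulate prior·likelihood by source: [1] prior 0.33, lik 0.4375, product 0.1444; [2] prior 0.05, lik 0.6, product 0.03000; [3] prior 0.38, lik 0.7, product 0.2660; [4] prior 0.19, lik 0.6429, product 0.1221; [5] prior 0.05, lik 0.7778, product 0.03889.
Normalizing constant = 0.60141; the posterior for Jar 3 is its product over the sum, 0.2660/0.60141 = 0.442.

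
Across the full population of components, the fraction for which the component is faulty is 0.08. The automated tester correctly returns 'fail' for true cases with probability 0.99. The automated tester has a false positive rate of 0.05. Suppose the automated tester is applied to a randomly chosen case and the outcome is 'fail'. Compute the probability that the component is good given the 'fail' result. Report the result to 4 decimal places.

Let H be the event that the component is faulty. P(H) = 0.08, so P(¬H) = 0.92. With E the 'fail' result, P(E|H) = 0.99 and P(E|¬H) = 0.05.
P(E) = 0.99·0.08 + 0.05·0.92 = 0.079200 + 0.046000 = 0.12520.
By Bayes' theorem, P(H|E) = 0.079200 / 0.12520 = 0.6326. Hence P(¬H|E) = 1 − 0.6326 = 0.3674.

P(¬H | E) ≈ 0.3674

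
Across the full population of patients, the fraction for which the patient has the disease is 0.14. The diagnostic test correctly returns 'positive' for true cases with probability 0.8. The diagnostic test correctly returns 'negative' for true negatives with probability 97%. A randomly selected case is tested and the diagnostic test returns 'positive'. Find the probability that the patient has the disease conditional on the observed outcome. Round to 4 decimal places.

P(H | E) ≈ 0.8128

Let H be the event that the patient has the disease. P(H) = 0.14, so P(¬H) = 0.86. With E the 'positive' result, P(E|H) = 0.8 and P(E|¬H) = 0.03.
P(E) = 0.8·0.14 + 0.03·0.86 = 0.11200 + 0.025800 = 0.13780.
By Bayes' theorem, P(H|E) = 0.11200 / 0.13780 = 0.8128.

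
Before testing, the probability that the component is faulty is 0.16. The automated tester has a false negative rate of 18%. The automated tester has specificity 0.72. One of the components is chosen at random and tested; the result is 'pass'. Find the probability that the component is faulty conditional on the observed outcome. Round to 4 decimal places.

P(H | E) ≈ 0.0455

Write H for 'the component is faulty'. Prior odds H:¬H = 0.16/0.84 = 0.19048. For the 'pass' outcome, the likelihood ratio is 0.18/0.72 = 0.25000.
Posterior odds = 0.19048 × 0.25000 = 0.047619, so P(H|E) = 0.047619/(1+0.047619) = 0.0455.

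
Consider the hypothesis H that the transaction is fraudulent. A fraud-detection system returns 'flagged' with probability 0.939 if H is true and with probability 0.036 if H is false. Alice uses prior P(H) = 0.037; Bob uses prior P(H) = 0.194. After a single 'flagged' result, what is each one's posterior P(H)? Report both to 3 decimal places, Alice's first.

The likelihood ratio for a 'flagged' result is 0.939/0.036 = 26.083.
Alice: prior odds 0.037/0.963 = 0.038422; posterior odds 1.0022; posterior probability 0.501.
Bob: prior odds 0.194/0.806 = 0.24069; posterior odds 6.2781; posterior probability 0.863.

Alice: 0.501; Bob: 0.863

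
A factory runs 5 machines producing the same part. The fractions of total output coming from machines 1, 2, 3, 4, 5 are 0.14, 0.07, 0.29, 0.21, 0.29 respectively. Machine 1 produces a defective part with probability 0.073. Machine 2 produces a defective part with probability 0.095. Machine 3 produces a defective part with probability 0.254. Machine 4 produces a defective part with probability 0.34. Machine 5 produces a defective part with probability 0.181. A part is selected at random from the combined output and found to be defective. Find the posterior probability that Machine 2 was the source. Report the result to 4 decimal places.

P(defective|M1) = 0.073; P(defective|M2) = 0.095; P(defective|M3) = 0.254; P(defective|M4) = 0.34; P(defective|M5) = 0.181.
Prior × likelihood for each source: 0.14·0.073=0.01022, 0.07·0.095=0.006650, 0.29·0.254=0.07366, 0.21·0.34=0.07140, 0.29·0.181=0.05249. Summing gives P(defective) = 0.21442.
P(Machine 2 | defective) = 0.006650 / 0.21442 = 0.0310.

Posterior probability ≈ 0.0310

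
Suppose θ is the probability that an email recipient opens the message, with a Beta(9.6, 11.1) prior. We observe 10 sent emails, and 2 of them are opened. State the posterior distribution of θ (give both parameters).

Posterior: Beta(11.6, 19.1)

The binomial likelihood is conjugate to the Beta prior: with 2 successes and 8 failures, the posterior is Beta(9.6+2, 11.1+8) = Beta(11.6, 19.1).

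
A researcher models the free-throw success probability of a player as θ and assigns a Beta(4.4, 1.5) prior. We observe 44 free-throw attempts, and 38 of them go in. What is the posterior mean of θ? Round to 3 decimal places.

Observing 38 successes and 6 failures updates Beta(4.4, 1.5) by adding the success and failure counts to the two shape parameters: α = 4.4+38 = 42.4, β = 1.5+6 = 7.5.
E[θ | data] = 42.4/(42.4+7.5) = 0.850.

Posterior mean ≈ 0.850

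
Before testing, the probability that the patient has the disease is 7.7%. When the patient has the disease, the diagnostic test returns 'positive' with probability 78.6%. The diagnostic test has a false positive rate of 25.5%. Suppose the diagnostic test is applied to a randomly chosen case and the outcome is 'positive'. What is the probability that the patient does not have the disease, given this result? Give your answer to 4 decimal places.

Let H be the event that the patient has the disease. P(H) = 0.077, so P(¬H) = 0.923. With E the 'positive' result, P(E|H) = 0.786 and P(E|¬H) = 0.255.
P(E) = 0.786·0.077 + 0.255·0.923 = 0.060522 + 0.23537 = 0.29589.
By Bayes' theorem, P(H|E) = 0.060522 / 0.29589 = 0.2045. Hence P(¬H|E) = 1 − 0.2045 = 0.7955.

P(¬H | E) ≈ 0.7955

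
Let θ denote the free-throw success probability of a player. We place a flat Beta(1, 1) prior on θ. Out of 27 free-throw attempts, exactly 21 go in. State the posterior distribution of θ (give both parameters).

The binomial likelihood is conjugate to the Beta prior: with 21 successes and 6 failures, the posterior is Beta(1+21, 1+6) = Beta(22, 7).

Posterior: Beta(22, 7)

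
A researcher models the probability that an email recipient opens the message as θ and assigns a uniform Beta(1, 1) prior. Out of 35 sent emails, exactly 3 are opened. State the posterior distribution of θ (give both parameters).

The binomial likelihood is conjugate to the Beta prior: with 3 successes and 32 failures, the posterior is Beta(1+3, 1+32) = Beta(4, 33).

Posterior: Beta(4, 33)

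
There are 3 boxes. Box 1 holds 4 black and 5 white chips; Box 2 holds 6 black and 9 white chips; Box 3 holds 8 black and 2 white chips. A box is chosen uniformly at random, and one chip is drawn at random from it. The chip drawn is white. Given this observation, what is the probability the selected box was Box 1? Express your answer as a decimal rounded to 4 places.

P(white|Box 1) = 0.5556; P(white|Box 2) = 0.6; P(white|Box 3) = 0.2.
Prior × likelihood for each source: 0.333333·0.5556=0.1852, 0.333333·0.6=0.2000, 0.333333·0.2=0.06667. Summing gives P(white) = 0.45185.
P(Box 1 | white) = 0.1852 / 0.45185 = 0.4098.

Posterior probability ≈ 0.4098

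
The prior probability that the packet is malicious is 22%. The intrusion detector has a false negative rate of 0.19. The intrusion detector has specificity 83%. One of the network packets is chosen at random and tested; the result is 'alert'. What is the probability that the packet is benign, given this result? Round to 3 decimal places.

Let H be the event that the packet is malicious. P(H) = 0.22, so P(¬H) = 0.78. With E the 'alert' result, P(E|H) = 0.81 and P(E|¬H) = 0.17.
P(E) = 0.81·0.22 + 0.17·0.78 = 0.17820 + 0.13260 = 0.31080.
By Bayes' theorem, P(H|E) = 0.17820 / 0.31080 = 0.573. Hence P(¬H|E) = 1 − 0.573 = 0.427.

P(¬H | E) ≈ 0.427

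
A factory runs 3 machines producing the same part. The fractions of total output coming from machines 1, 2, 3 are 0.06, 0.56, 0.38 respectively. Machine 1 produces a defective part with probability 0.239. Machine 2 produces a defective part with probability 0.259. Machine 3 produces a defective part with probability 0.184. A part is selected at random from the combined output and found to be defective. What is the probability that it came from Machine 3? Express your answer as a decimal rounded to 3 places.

Posterior probability ≈ 0.305

Tabulate prior·likelihood by source: [1] prior 0.06, lik 0.239, product 0.01434; [2] prior 0.56, lik 0.259, product 0.1450; [3] prior 0.38, lik 0.184, product 0.06992.
Normalizing constant = 0.22930; the posterior for Machine 3 is its product over the sum, 0.06992/0.22930 = 0.305.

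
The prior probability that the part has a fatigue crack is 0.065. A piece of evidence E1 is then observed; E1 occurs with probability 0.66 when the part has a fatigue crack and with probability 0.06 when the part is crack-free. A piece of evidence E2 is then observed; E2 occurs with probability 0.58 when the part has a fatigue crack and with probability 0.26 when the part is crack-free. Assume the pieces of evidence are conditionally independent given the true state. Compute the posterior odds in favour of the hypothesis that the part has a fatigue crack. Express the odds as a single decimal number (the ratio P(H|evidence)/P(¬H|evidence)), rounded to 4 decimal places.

Posterior odds ≈ 1.7059

Prior odds = 0.065/(1−0.065) = 0.069519.
Likelihood ratio for E1 = 0.66/0.06 = 11.000.
Likelihood ratio for E2 = 0.58/0.26 = 2.2308.
Posterior odds = prior odds × LR₁ × LR₂ = 1.7059.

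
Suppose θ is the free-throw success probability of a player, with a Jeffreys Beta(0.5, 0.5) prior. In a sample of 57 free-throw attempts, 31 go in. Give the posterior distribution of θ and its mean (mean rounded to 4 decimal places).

Posterior: Beta(31.5, 26.5); mean ≈ 0.5431

Observing 31 successes and 26 failures updates Beta(0.5, 0.5) by adding the success and failure counts to the two shape parameters: α = 0.5+31 = 31.5, β = 0.5+26 = 26.5.
Posterior mean = α/(α+β) = 31.5/58 = 0.5431.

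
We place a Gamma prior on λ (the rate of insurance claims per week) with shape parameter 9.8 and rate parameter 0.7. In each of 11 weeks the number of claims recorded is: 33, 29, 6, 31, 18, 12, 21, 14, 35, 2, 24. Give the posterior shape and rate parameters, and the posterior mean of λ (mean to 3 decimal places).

Posterior: Gamma(shape=234.8, rate=11.7); mean ≈ 20.068

Total count ∑xᵢ = 225 over n = 11 weeks.
Gamma is conjugate to the Poisson likelihood: posterior is Gamma(shape = 9.8+225 = 234.8, rate = 0.7+11 = 11.7).
Posterior mean = shape/rate = 234.8/11.7 = 20.068.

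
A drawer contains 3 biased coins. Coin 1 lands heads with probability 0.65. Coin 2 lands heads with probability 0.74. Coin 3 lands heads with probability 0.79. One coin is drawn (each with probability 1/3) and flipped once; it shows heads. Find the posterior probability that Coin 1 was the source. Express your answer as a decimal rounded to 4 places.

Posterior probability ≈ 0.2982

Tabulate prior·likelihood by source: [1] prior 0.333333, lik 0.65, product 0.2167; [2] prior 0.333333, lik 0.74, product 0.2467; [3] prior 0.333333, lik 0.79, product 0.2633.
Normalizing constant = 0.72667; the posterior for Coin 1 is its product over the sum, 0.2167/0.72667 = 0.2982.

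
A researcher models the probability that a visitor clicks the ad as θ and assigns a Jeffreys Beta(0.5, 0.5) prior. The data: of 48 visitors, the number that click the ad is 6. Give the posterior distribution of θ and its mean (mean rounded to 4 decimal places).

Posterior: Beta(6.5, 42.5); mean ≈ 0.1327

Observing 6 successes and 42 failures updates Beta(0.5, 0.5) by adding the success and failure counts to the two shape parameters: α = 0.5+6 = 6.5, β = 0.5+42 = 42.5.
E[θ | data] = 6.5/(6.5+42.5) = 0.1327.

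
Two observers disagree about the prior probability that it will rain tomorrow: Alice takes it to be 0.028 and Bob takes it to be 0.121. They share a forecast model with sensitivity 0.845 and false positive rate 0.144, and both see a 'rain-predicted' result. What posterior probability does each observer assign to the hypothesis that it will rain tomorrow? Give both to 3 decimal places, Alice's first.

P('+'|H) = 0.845, P('+'|¬H) = 0.144.
Alice: numerator 0.845·0.028 = 0.023660; evidence = 0.023660+0.144·0.972 = 0.16363; posterior = 0.145.
Bob: numerator 0.845·0.121 = 0.10224; evidence = 0.10224+0.144·0.879 = 0.22882; posterior = 0.447.

Alice: 0.145; Bob: 0.447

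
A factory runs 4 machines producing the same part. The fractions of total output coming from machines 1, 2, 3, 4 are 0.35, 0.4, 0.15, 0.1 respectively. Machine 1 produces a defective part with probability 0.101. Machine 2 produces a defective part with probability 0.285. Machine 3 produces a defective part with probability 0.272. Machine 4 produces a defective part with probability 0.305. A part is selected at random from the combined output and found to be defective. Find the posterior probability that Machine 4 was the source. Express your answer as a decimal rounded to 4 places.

Posterior probability ≈ 0.1382

Tabulate prior·likelihood by source: [1] prior 0.35, lik 0.101, product 0.03535; [2] prior 0.4, lik 0.285, product 0.1140; [3] prior 0.15, lik 0.272, product 0.04080; [4] prior 0.1, lik 0.305, product 0.03050.
Normalizing constant = 0.22065; the posterior for Machine 4 is its product over the sum, 0.03050/0.22065 = 0.1382.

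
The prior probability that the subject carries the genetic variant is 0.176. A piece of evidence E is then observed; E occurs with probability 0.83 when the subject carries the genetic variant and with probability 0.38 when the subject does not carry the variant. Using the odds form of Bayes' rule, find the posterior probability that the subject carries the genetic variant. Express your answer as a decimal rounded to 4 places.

Posterior probability ≈ 0.3181

Prior odds = 0.176/(1−0.176) = 0.21359.
Likelihood ratio for E = 0.83/0.38 = 2.1842.
Posterior odds = prior odds × LR = 0.46653.
Posterior probability = odds/(1+odds) = 0.46653/1.4665 = 0.3181.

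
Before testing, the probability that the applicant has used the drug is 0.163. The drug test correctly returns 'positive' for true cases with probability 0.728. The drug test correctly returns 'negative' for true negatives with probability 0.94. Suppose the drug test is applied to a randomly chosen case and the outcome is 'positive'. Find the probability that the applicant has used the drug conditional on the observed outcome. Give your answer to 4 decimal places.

P(H | E) ≈ 0.7026

Write H for 'the applicant has used the drug'. Prior odds H:¬H = 0.163/0.837 = 0.19474. For the 'positive' outcome, the likelihood ratio is 0.728/0.06 = 12.133.
Posterior odds = 0.19474 × 12.133 = 2.3629, so P(H|E) = 2.3629/(1+2.3629) = 0.7026.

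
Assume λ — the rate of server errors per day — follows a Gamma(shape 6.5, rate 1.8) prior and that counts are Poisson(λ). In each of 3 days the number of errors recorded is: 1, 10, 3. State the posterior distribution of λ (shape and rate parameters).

Total count ∑xᵢ = 14 over n = 3 days.
Gamma is conjugate to the Poisson likelihood: posterior is Gamma(shape = 6.5+14 = 20.5, rate = 1.8+3 = 4.8).

Posterior: Gamma(shape=20.5, rate=4.8)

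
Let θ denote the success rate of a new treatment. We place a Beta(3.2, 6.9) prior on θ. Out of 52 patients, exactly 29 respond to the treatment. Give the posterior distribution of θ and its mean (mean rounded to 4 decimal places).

Posterior: Beta(32.2, 29.9); mean ≈ 0.5185

Observing 29 successes and 23 failures updates Beta(3.2, 6.9) by adding the success and failure counts to the two shape parameters: α = 3.2+29 = 32.2, β = 6.9+23 = 29.9.
Posterior mean = α/(α+β) = 32.2/62.1 = 0.5185.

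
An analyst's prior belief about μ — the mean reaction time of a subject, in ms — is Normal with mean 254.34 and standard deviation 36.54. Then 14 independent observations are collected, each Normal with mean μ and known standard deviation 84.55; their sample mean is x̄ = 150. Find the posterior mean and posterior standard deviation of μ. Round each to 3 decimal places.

Prior precision 1/τ₀² = 1/36.54² = 0.00074897; data precision n/σ² = 14/84.55² = 0.00195840.
Posterior precision = 0.00074897 + 0.00195840 = 0.00270736, giving posterior SD = 1/√0.00270736 = 19.219.
Posterior mean = (0.00074897·254.34 + 0.00195840·150) / 0.00270736 = 178.865.

Posterior mean ≈ 178.865; posterior SD ≈ 19.219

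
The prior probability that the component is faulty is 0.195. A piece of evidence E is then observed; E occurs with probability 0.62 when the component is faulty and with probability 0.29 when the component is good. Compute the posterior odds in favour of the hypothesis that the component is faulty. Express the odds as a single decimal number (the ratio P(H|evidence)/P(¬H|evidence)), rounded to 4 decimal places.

Prior odds = 0.195/(1−0.195) = 0.24224.
Likelihood ratio for E = 0.62/0.29 = 2.1379.
Posterior odds = prior odds × LR = 0.51788.

Posterior odds ≈ 0.5179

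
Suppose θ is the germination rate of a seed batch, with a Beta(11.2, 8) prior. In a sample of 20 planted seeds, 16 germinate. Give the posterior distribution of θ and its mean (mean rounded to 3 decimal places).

Posterior: Beta(27.2, 12); mean ≈ 0.694

Observing 16 successes and 4 failures updates Beta(11.2, 8) by adding the success and failure counts to the two shape parameters: α = 11.2+16 = 27.2, β = 8+4 = 12.
Posterior mean = α/(α+β) = 27.2/39.2 = 0.694.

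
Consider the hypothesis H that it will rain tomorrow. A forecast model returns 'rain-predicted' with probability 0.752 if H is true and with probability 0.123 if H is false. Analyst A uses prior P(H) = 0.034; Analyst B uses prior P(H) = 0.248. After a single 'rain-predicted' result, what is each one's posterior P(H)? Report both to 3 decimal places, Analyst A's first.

Analyst A: 0.177; Analyst B: 0.668

P('+'|H) = 0.752, P('+'|¬H) = 0.123.
Analyst A: numerator 0.752·0.034 = 0.025568; evidence = 0.025568+0.123·0.966 = 0.14439; posterior = 0.177.
Analyst B: numerator 0.752·0.248 = 0.18650; evidence = 0.18650+0.123·0.752 = 0.27899; posterior = 0.668.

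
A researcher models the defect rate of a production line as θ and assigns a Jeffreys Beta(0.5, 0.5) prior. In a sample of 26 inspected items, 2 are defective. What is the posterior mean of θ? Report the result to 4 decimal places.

Observing 2 successes and 24 failures updates Beta(0.5, 0.5) by adding the success and failure counts to the two shape parameters: α = 0.5+2 = 2.5, β = 0.5+24 = 24.5.
Posterior mean = α/(α+β) = 2.5/27 = 0.0926.

Posterior mean ≈ 0.0926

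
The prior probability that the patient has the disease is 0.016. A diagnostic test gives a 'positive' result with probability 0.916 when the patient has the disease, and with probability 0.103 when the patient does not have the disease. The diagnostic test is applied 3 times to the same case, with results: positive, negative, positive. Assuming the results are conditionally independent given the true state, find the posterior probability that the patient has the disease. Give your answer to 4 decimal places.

Posterior P(H) ≈ 0.1075

Let H be the event that the patient has the disease; start with P(H) = 0.016. P('positive'|H) = 0.916, P('positive'|¬H) = 0.103.
Update on result 1 ('positive'): P(H) ← 0.916·0.0160 / (0.916·0.0160 + 0.103·0.9840) = 0.014656/0.11601 = 0.1263.
Update on result 2 ('negative'): P(H) ← 0.084·0.1263 / (0.084·0.1263 + 0.897·0.8737) = 0.010612/0.79429 = 0.0134.
Update on result 3 ('positive'): P(H) ← 0.916·0.0134 / (0.916·0.0134 + 0.103·0.9866) = 0.012238/0.11386 = 0.1075.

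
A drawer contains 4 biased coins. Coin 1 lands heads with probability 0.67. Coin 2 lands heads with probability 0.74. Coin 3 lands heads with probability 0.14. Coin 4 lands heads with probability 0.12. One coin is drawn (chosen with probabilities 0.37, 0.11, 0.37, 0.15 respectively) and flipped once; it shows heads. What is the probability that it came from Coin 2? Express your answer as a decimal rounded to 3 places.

Posterior probability ≈ 0.204

P(heads|C1) = 0.67; P(heads|C2) = 0.74; P(heads|C3) = 0.14; P(heads|C4) = 0.12.
Prior × likelihood for each source: 0.37·0.67=0.2479, 0.11·0.74=0.08140, 0.37·0.14=0.05180, 0.15·0.12=0.01800. Summing gives P(heads) = 0.39910.
P(Coin 2 | heads) = 0.08140 / 0.39910 = 0.204.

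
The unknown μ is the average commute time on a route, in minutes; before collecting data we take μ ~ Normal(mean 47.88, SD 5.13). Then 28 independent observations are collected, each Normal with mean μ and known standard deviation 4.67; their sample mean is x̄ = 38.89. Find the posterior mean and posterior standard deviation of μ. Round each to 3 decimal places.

With known σ, the Normal prior is conjugate. Weight on the data is w = (n/σ²)/(n/σ² + 1/τ₀²) = 1.28388/(1.28388+0.0379984) = 0.97125.
Posterior mean = w·x̄ + (1−w)·μ₀ = 0.97125·38.89 + 0.028746·47.88 = 39.148. Posterior variance = 1/(1.28388+0.0379984) = 0.756500, so SD = 0.870.

Posterior mean ≈ 39.148; posterior SD ≈ 0.870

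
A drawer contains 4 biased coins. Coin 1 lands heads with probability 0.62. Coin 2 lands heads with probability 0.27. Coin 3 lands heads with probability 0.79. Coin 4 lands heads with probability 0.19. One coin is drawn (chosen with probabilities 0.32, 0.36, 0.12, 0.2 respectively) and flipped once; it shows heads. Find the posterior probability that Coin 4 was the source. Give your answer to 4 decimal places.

Posterior probability ≈ 0.0887

Tabulate prior·likelihood by source: [1] prior 0.32, lik 0.62, product 0.1984; [2] prior 0.36, lik 0.27, product 0.09720; [3] prior 0.12, lik 0.79, product 0.09480; [4] prior 0.2, lik 0.19, product 0.03800.
Normalizing constant = 0.42840; the posterior for Coin 4 is its product over the sum, 0.03800/0.42840 = 0.0887.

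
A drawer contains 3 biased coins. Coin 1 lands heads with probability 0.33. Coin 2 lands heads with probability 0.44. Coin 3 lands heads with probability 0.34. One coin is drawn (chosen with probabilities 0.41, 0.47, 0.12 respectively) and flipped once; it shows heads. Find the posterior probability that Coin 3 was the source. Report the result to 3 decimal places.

Tabulate prior·likelihood by source: [1] prior 0.41, lik 0.33, product 0.1353; [2] prior 0.47, lik 0.44, product 0.2068; [3] prior 0.12, lik 0.34, product 0.04080.
Normalizing constant = 0.38290; the posterior for Coin 3 is its product over the sum, 0.04080/0.38290 = 0.107.

Posterior probability ≈ 0.107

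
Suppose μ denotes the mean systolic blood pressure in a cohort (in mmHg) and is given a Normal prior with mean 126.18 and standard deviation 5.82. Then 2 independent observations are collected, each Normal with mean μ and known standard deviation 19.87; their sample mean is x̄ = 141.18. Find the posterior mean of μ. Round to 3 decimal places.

Posterior mean ≈ 128.377

Prior precision 1/τ₀² = 1/5.82² = 0.0295226; data precision n/σ² = 2/19.87² = 0.00506564.
Posterior precision = 0.0295226 + 0.00506564 = 0.0345882.
Posterior mean = (0.0295226·126.18 + 0.00506564·141.18) / 0.0345882 = 128.377.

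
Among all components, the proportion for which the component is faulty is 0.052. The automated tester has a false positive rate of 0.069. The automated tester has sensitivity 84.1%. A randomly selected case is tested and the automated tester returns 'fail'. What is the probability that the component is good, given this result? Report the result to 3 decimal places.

P(¬H | E) ≈ 0.599

Write H for 'the component is faulty'. Prior odds H:¬H = 0.052/0.948 = 0.054852. For the 'fail' outcome, the likelihood ratio is 0.841/0.069 = 12.188.
Posterior odds = 0.054852 × 12.188 = 0.66856, so P(H|E) = 0.66856/(1+0.66856) = 0.401. Then P(¬H|E) = 1 − 0.401 = 0.599.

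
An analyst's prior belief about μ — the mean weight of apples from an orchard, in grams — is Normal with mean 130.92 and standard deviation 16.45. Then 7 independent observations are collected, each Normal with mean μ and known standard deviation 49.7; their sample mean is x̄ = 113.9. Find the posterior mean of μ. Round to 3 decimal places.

With known σ, the Normal prior is conjugate. Weight on the data is w = (n/σ²)/(n/σ² + 1/τ₀²) = 0.00283390/(0.00283390+0.00369546) = 0.43402.
Posterior mean = w·x̄ + (1−w)·μ₀ = 0.43402·113.9 + 0.56598·130.92 = 123.533.

Posterior mean ≈ 123.533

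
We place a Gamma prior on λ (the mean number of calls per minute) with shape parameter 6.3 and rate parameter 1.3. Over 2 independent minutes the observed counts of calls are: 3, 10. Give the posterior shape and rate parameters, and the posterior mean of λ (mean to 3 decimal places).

Posterior: Gamma(shape=19.3, rate=3.3); mean ≈ 5.848

Total count ∑xᵢ = 13 over n = 2 minutes.
Gamma is conjugate to the Poisson likelihood: posterior is Gamma(shape = 6.3+13 = 19.3, rate = 1.3+2 = 3.3).
Posterior mean = shape/rate = 19.3/3.3 = 5.848.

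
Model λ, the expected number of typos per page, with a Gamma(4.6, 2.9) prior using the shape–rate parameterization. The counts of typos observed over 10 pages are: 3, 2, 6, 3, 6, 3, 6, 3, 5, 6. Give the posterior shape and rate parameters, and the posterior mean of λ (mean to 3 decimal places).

Total count ∑xᵢ = 43 over n = 10 pages.
Gamma is conjugate to the Poisson likelihood: posterior is Gamma(shape = 4.6+43 = 47.6, rate = 2.9+10 = 12.9).
Posterior mean = shape/rate = 47.6/12.9 = 3.690.

Posterior: Gamma(shape=47.6, rate=12.9); mean ≈ 3.690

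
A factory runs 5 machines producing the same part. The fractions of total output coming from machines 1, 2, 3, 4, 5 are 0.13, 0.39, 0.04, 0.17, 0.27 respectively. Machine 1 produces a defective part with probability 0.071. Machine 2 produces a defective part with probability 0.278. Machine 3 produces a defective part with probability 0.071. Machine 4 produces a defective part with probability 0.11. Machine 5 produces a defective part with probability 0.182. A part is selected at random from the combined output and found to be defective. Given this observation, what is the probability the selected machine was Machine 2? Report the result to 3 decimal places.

Tabulate prior·likelihood by source: [1] prior 0.13, lik 0.071, product 0.009230; [2] prior 0.39, lik 0.278, product 0.1084; [3] prior 0.04, lik 0.071, product 0.002840; [4] prior 0.17, lik 0.11, product 0.01870; [5] prior 0.27, lik 0.182, product 0.04914.
Normalizing constant = 0.18833; the posterior for Machine 2 is its product over the sum, 0.1084/0.18833 = 0.576.

Posterior probability ≈ 0.576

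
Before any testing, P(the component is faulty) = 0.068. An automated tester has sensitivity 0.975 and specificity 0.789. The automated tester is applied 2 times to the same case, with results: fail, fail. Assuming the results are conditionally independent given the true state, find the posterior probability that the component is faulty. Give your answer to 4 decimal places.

Posterior P(H) ≈ 0.6091

Let H be the event that the component is faulty; start with P(H) = 0.068. P('fail'|H) = 0.975, P('fail'|¬H) = 0.211.
Update on result 1 ('fail'): P(H) ← 0.975·0.0680 / (0.975·0.0680 + 0.211·0.9320) = 0.066300/0.26295 = 0.2521.
Update on result 2 ('fail'): P(H) ← 0.975·0.2521 / (0.975·0.2521 + 0.211·0.7479) = 0.24583/0.40363 = 0.6091.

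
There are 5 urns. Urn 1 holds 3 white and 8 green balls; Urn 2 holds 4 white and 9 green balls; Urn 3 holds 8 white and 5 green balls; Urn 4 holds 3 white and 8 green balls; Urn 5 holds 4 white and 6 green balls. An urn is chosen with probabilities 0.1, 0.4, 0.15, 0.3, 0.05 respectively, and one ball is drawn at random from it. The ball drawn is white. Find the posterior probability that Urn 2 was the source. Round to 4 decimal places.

Posterior probability ≈ 0.3573

P(white|Urn 1) = 0.2727; P(white|Urn 2) = 0.3077; P(white|Urn 3) = 0.6154; P(white|Urn 4) = 0.2727; P(white|Urn 5) = 0.4.
Prior × likelihood for each source: 0.1·0.2727=0.02727, 0.4·0.3077=0.1231, 0.15·0.6154=0.09231, 0.3·0.2727=0.08182, 0.05·0.4=0.02000. Summing gives P(white) = 0.34448.
P(Urn 2 | white) = 0.1231 / 0.34448 = 0.3573.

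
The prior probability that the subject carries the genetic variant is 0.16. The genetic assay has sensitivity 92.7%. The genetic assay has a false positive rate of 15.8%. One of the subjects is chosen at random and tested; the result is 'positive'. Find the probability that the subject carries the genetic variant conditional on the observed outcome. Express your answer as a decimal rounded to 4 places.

Let H be the event that the subject carries the genetic variant. P(H) = 0.16, so P(¬H) = 0.84. With E the 'positive' result, P(E|H) = 0.927 and P(E|¬H) = 0.158.
P(E) = 0.927·0.16 + 0.158·0.84 = 0.14832 + 0.13272 = 0.28104.
By Bayes' theorem, P(H|E) = 0.14832 / 0.28104 = 0.5278.

P(H | E) ≈ 0.5278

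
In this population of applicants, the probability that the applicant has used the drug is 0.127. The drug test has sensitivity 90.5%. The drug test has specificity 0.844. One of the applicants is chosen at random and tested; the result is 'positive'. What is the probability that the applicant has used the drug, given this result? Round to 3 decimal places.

P(H | E) ≈ 0.458

Let H be the event that the applicant has used the drug. P(H) = 0.127, so P(¬H) = 0.873. With E the 'positive' result, P(E|H) = 0.905 and P(E|¬H) = 0.156.
P(E) = 0.905·0.127 + 0.156·0.873 = 0.11494 + 0.13619 = 0.25112.
By Bayes' theorem, P(H|E) = 0.11494 / 0.25112 = 0.458.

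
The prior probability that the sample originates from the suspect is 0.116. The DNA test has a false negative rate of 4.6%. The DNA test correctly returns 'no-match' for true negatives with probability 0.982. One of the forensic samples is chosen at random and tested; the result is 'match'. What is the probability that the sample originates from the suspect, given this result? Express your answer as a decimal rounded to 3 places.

Write H for 'the sample originates from the suspect'. Prior odds H:¬H = 0.116/0.884 = 0.13122. For the 'match' outcome, the likelihood ratio is 0.954/0.018 = 53.000.
Posterior odds = 0.13122 × 53.000 = 6.9548, so P(H|E) = 6.9548/(1+6.9548) = 0.874.

P(H | E) ≈ 0.874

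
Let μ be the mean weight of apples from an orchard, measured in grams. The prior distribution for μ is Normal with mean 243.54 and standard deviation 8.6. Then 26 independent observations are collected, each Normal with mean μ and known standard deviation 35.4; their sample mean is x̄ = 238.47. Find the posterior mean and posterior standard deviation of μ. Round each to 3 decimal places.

With known σ, the Normal prior is conjugate. Weight on the data is w = (n/σ²)/(n/σ² + 1/τ₀²) = 0.0207476/(0.0207476+0.0135208) = 0.60544.
Posterior mean = w·x̄ + (1−w)·μ₀ = 0.60544·238.47 + 0.39456·243.54 = 240.470. Posterior variance = 1/(0.0207476+0.0135208) = 29.1814, so SD = 5.402.

Posterior mean ≈ 240.470; posterior SD ≈ 5.402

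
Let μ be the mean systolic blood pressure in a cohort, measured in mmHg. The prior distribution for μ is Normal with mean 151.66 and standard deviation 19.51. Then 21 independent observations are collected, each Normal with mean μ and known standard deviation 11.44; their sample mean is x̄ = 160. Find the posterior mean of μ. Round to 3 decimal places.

Prior precision 1/τ₀² = 1/19.51² = 0.00262715; data precision n/σ² = 21/11.44² = 0.160460.
Posterior precision = 0.00262715 + 0.160460 = 0.163087.
Posterior mean = (0.00262715·151.66 + 0.160460·160) / 0.163087 = 159.866.

Posterior mean ≈ 159.866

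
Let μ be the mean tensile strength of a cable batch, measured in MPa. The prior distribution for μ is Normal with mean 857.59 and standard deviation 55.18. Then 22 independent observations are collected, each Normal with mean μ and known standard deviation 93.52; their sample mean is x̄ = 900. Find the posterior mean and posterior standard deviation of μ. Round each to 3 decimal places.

With known σ, the Normal prior is conjugate. Weight on the data is w = (n/σ²)/(n/σ² + 1/τ₀²) = 0.00251544/(0.00251544+0.00032843) = 0.88451.
Posterior mean = w·x̄ + (1−w)·μ₀ = 0.88451·900 + 0.11549·857.59 = 895.102. Posterior variance = 1/(0.00251544+0.00032843) = 351.634, so SD = 18.752.

Posterior mean ≈ 895.102; posterior SD ≈ 18.752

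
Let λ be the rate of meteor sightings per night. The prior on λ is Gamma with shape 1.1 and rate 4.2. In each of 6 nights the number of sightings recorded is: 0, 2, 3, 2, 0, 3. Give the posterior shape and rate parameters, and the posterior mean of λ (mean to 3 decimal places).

The Poisson likelihood adds the total count to the shape and the number of exposure periods to the rate. Here ∑xᵢ = 10 and n = 6, so shape 1.1→11.1 and rate 4.2→10.2.
Posterior mean = shape/rate = 11.1/10.2 = 1.088.

Posterior: Gamma(shape=11.1, rate=10.2); mean ≈ 1.088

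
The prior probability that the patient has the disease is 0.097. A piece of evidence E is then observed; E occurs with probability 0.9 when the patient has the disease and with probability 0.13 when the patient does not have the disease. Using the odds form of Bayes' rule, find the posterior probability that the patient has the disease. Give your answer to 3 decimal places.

Prior odds = 0.097/(1−0.097) = 0.10742. In log-odds, ln(0.10742) = -2.2310.
Add log likelihood ratio: ln(6.9231) = 1.9349.
Posterior log-odds = -0.29615, so posterior odds = exp(-0.29615) = 0.74367. Converting, P(H|E) = 0.74367/1.7437 = 0.426.

Posterior probability ≈ 0.426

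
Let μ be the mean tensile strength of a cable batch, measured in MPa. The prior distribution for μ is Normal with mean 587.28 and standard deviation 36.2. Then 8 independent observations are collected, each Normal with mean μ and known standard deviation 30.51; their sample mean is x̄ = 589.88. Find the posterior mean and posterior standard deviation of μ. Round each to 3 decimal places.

Prior precision 1/τ₀² = 1/36.2² = 0.00076310; data precision n/σ² = 8/30.51² = 0.00859420.
Posterior precision = 0.00076310 + 0.00859420 = 0.00935730, giving posterior SD = 1/√0.00935730 = 10.338.
Posterior mean = (0.00076310·587.28 + 0.00859420·589.88) / 0.00935730 = 589.668.

Posterior mean ≈ 589.668; posterior SD ≈ 10.338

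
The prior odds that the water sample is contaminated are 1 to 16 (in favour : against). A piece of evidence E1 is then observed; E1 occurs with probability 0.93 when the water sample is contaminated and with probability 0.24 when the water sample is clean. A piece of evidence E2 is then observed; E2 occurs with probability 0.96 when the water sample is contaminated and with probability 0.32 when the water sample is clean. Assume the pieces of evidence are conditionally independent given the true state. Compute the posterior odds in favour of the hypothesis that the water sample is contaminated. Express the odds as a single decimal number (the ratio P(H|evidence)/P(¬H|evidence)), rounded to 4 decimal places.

Prior odds = 1/16 = 0.062500. In log-odds, ln(0.062500) = -2.7726.
Add log likelihood ratios: ln(3.8750) + ln(3.0000) = 2.4532.
Posterior log-odds = -0.31943, so posterior odds = exp(-0.31943) = 0.72656.

Posterior odds ≈ 0.7266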